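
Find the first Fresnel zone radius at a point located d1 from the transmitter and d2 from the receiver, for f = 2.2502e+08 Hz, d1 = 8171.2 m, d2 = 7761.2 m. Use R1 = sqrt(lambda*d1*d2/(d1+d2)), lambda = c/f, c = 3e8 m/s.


lambda = c / f = 3.0000e+08 / 2.2502e+08 = 1.333215 m
R1 = sqrt(1.333215 * 8171.2 * 7761.2 / (8171.2 + 7761.2)) = 72.85 m

72.85 m


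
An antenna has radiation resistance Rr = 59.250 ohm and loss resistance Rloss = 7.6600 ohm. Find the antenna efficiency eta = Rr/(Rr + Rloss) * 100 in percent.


eta = 59.250 / (59.250 + 7.6600) * 100 = 88.55%

88.55%


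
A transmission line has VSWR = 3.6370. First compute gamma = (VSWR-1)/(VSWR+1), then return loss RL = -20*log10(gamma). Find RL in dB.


gamma = (3.6370 - 1) / (3.6370 + 1) = 0.5686867
RL = -20 * log10(0.5686867) = 4.903 dB

4.903 dB


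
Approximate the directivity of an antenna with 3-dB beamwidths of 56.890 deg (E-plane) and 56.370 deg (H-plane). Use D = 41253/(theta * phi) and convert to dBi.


D_linear = 41253 / (56.890 * 56.370) = 12.86387
D_dBi = 10 * log10(12.86387) = 11.09 dBi

11.09 dBi


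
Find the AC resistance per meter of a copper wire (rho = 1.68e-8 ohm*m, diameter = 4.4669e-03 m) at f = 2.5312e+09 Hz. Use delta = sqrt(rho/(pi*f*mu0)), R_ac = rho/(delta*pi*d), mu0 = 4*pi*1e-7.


delta = sqrt(1.68e-8 / (pi * 2.5312e+09 * 4*pi*1e-7)) = 1.296616e-06 m
R_ac = 1.68e-8 / (1.296616e-06 * pi * 4.4669e-03) = 0.9233 ohm/m

0.9233 ohm/m


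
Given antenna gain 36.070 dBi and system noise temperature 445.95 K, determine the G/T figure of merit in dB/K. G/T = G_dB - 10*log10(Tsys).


G/T = 36.070 - 10*log10(445.95) = 36.070 - 26.49286 = 9.577 dB/K

9.577 dB/K


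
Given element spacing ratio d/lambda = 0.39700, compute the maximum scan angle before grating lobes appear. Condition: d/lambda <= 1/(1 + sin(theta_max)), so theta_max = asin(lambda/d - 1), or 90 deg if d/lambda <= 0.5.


lambda/d - 1 = 1/0.39700 - 1 = 1.518892 >= 1
d/lambda <= 0.5, so the array can scan to endfire without grating lobes: theta_max = 90 deg

90 deg


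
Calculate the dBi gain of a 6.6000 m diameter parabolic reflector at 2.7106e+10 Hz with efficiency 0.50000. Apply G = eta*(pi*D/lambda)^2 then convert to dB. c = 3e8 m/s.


lambda = c / f = 3.0000e+08 / 2.7106e+10 = 0.01106766 m
G_linear = 0.50000 * (pi * 6.6000 / 0.01106766)^2 = 1.754874e+06
G_dBi = 10 * log10(1.754874e+06) = 62.44 dBi

62.44 dBi


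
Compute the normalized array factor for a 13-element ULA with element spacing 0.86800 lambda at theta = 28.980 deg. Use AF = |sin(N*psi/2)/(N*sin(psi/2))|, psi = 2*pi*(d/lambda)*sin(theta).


psi = 2*pi*0.86800*sin(28.980 deg) = 2.642392 rad
AF = |sin(13*2.642392/2) / (13*sin(2.642392/2))| = 0.07896

0.07896


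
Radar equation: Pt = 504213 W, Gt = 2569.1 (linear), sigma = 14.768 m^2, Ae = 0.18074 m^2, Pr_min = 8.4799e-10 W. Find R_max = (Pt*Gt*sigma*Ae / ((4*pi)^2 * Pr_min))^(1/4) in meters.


R^4 = 504213*2569.1*14.768*0.18074 / ((4*pi)^2 * 8.4799e-10) = 2.582026e+16
R_max = 2.582026e+16^0.25 = 12676 m

12676 m


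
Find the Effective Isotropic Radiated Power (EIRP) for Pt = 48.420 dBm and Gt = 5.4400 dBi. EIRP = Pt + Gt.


EIRP = Pt + Gt = 48.420 + 5.4400 = 53.86 dBm

53.86 dBm


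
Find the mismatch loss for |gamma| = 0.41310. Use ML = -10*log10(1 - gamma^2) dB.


ML = -10 * log10(1 - 0.41310^2) = -10 * log10(0.82934839) = 0.8126 dB

0.8126 dB


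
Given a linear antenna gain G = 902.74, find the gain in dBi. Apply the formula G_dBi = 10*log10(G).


G_dBi = 10 * log10(902.74) = 29.56 dBi

29.56 dBi


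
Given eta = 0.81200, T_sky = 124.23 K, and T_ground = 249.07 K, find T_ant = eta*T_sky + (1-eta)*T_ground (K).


T_ant = 0.81200 * 124.23 + (1 - 0.81200) * 249.07 = 147.7 K

147.7 K


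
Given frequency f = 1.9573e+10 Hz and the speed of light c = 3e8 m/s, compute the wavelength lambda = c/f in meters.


lambda = c / f = 3.0000e+08 / 1.9573e+10 = 0.01533 m

0.01533 m


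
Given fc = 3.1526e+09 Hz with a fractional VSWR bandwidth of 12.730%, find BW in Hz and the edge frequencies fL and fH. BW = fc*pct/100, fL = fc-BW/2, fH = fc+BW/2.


BW = 3.1526e+09 * 12.730/100 = 4.013260e+08 Hz
fL = 3.1526e+09 - 4.013260e+08/2 = 2.952e+09 Hz
fH = 3.1526e+09 + 4.013260e+08/2 = 3.353e+09 Hz

BW=4.013e+08 Hz, fL=2.952e+09 Hz, fH=3.353e+09 Hz


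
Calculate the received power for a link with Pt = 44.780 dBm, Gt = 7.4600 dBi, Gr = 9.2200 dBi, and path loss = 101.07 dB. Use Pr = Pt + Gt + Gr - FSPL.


Pr = 44.780 + 7.4600 + 9.2200 - 101.07 = -39.61 dBm

-39.61 dBm


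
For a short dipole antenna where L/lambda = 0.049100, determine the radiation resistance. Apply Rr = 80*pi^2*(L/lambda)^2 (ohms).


Rr = 80 * pi^2 * (0.049100)^2 = 80 * 9.869604 * 2.410810e-03 = 1.903 ohm

1.903 ohm


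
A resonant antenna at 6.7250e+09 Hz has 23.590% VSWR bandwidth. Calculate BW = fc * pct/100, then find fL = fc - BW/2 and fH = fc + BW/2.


BW = 6.7250e+09 * 23.590/100 = 1.586428e+09 Hz
fL = 6.7250e+09 - 1.586428e+09/2 = 5.932e+09 Hz
fH = 6.7250e+09 + 1.586428e+09/2 = 7.518e+09 Hz

BW=1.586e+09 Hz, fL=5.932e+09 Hz, fH=7.518e+09 Hz


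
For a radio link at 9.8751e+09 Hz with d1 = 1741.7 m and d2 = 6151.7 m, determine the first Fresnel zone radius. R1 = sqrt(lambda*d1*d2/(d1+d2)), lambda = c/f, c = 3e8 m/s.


lambda = c / f = 3.0000e+08 / 9.8751e+09 = 0.03037944 m
R1 = sqrt(0.03037944 * 1741.7 * 6151.7 / (1741.7 + 6151.7)) = 6.422 m

6.422 m


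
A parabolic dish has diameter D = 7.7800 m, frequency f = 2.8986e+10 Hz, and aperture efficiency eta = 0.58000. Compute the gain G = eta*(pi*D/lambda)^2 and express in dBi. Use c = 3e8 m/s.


lambda = c / f = 3.0000e+08 / 2.8986e+10 = 0.01034982 m
G_linear = 0.58000 * (pi * 7.7800 / 0.01034982)^2 = 3.234606e+06
G_dBi = 10 * log10(3.234606e+06) = 65.10 dBi

65.10 dBi


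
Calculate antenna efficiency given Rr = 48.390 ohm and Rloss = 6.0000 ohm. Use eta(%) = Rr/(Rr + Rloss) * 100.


eta = 48.390 / (48.390 + 6.0000) * 100 = 88.97%

88.97%


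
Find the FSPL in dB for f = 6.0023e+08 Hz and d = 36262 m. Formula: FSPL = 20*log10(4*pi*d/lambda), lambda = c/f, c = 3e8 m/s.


lambda = c / f = 3.0000e+08 / 6.0023e+08 = 0.4998084 m
FSPL = 20 * log10(4*pi*36262/0.4998084) = 119.2 dB

119.2 dB


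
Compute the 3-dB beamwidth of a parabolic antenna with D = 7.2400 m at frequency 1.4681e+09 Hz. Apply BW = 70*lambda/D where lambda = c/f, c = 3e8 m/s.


lambda = c / f = 3.0000e+08 / 1.4681e+09 = 0.2043458 m
BW = 70 * 0.2043458 / 7.2400 = 1.976 deg

1.976 deg


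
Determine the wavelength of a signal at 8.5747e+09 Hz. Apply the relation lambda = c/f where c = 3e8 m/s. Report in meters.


lambda = c / f = 3.0000e+08 / 8.5747e+09 = 0.03499 m

0.03499 m


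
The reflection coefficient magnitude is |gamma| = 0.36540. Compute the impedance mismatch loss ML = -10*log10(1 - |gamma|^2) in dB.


ML = -10 * log10(1 - 0.36540^2) = -10 * log10(0.86648284) = 0.6224 dB

0.6224 dB


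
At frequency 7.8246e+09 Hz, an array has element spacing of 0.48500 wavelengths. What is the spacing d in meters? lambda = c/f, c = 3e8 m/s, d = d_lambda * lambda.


lambda = c / f = 3.0000e+08 / 7.8246e+09 = 0.03834062 m
d = 0.48500 * 0.03834062 = 0.01860 m

0.01860 m


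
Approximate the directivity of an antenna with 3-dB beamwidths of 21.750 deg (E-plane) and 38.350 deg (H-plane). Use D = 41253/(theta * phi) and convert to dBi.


D_linear = 41253 / (21.750 * 38.350) = 49.45736
D_dBi = 10 * log10(49.45736) = 16.94 dBi

16.94 dBi


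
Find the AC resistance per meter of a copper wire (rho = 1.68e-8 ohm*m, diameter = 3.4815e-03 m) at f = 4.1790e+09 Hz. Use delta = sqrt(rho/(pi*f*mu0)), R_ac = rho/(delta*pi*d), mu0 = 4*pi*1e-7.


delta = sqrt(1.68e-8 / (pi * 4.1790e+09 * 4*pi*1e-7)) = 1.009110e-06 m
R_ac = 1.68e-8 / (1.009110e-06 * pi * 3.4815e-03) = 1.522 ohm/m

1.522 ohm/m


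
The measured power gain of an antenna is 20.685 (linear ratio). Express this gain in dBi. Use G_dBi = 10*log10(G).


G_dBi = 10 * log10(20.685) = 13.16 dBi

13.16 dBi


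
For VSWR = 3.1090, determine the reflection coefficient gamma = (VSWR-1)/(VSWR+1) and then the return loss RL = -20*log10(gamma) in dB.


gamma = (3.1090 - 1) / (3.1090 + 1) = 0.5132636
RL = -20 * log10(0.5132636) = 5.793 dB

5.793 dB


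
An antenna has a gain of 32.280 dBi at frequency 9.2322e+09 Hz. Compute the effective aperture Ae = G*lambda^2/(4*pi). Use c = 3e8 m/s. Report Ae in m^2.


lambda = c / f = 3.0000e+08 / 9.2322e+09 = 0.03249496 m
G_linear = 10^(32.280/10) = 1690.441
Ae = G_linear * lambda^2 / (4*pi) = 1690.441 * 0.03249496^2 / (4*pi) = 0.1420 m^2

0.1420 m^2


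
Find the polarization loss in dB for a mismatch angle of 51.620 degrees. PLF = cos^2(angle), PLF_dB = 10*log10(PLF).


PLF_linear = cos^2(51.620 deg) = 0.3854847
PLF_dB = 10 * log10(0.3854847) = -4.140 dB

-4.140 dB


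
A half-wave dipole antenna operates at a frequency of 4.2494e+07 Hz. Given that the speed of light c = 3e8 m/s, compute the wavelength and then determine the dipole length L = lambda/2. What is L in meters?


lambda = c / f = 3.0000e+08 / 4.2494e+07 = 7.059820 m
L = lambda / 2 = 7.059820 / 2 = 3.530 m

3.530 m


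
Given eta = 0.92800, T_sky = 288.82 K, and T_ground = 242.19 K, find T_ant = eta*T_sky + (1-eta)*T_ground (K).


T_ant = 0.92800 * 288.82 + (1 - 0.92800) * 242.19 = 285.5 K

285.5 K


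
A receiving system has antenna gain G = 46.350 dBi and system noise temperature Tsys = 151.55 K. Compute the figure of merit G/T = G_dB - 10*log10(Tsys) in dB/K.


G/T = 46.350 - 10*log10(151.55) = 46.350 - 21.80556 = 24.54 dB/K

24.54 dB/K


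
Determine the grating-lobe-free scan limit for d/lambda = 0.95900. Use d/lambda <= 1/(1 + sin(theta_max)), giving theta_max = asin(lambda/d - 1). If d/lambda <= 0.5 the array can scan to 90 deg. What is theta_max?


lambda/d - 1 = 1/0.95900 - 1 = 0.04275287
theta_max = asin(0.04275287) = 2.450 deg

2.450 deg


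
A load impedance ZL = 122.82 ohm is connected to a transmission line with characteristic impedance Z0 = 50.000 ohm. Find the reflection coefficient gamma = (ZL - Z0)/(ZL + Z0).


gamma = (122.82 - 50.000) / (122.82 + 50.000) = 0.4214

0.4214


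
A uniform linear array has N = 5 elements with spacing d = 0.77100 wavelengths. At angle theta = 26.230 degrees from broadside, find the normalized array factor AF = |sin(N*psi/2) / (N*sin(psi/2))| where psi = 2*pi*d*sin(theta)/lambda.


psi = 2*pi*0.77100*sin(26.230 deg) = 2.141078 rad
AF = |sin(5*2.141078/2) / (5*sin(2.141078/2))| = 0.1828

0.1828


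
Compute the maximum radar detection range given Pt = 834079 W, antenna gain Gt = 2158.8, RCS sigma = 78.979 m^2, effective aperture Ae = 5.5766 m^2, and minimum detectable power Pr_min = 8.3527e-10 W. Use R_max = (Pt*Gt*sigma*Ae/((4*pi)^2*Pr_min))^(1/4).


R^4 = 834079*2158.8*78.979*5.5766 / ((4*pi)^2 * 8.3527e-10) = 6.012486e+18
R_max = 6.012486e+18^0.25 = 49518 m

49518 m


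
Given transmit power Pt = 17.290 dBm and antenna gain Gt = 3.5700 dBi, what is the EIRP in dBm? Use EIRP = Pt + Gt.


EIRP = Pt + Gt = 17.290 + 3.5700 = 20.86 dBm

20.86 dBm


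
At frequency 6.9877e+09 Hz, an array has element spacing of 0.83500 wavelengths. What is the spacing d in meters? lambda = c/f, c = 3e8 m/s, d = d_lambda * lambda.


lambda = c / f = 3.0000e+08 / 6.9877e+09 = 0.04293258 m
d = 0.83500 * 0.04293258 = 0.03585 m

0.03585 m


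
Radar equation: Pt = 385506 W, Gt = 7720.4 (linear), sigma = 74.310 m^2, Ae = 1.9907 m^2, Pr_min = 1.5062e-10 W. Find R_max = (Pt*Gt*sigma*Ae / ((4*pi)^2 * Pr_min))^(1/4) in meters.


R^4 = 385506*7720.4*74.310*1.9907 / ((4*pi)^2 * 1.5062e-10) = 1.851065e+19
R_max = 1.851065e+19^0.25 = 65593 m

65593 m


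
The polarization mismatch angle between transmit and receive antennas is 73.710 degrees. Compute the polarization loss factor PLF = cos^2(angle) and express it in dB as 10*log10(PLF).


PLF_linear = cos^2(73.710 deg) = 0.07867979
PLF_dB = 10 * log10(0.07867979) = -11.04 dB

-11.04 dB


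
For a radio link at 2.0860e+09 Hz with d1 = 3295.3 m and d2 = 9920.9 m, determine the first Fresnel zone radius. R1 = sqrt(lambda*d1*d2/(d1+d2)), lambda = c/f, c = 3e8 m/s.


lambda = c / f = 3.0000e+08 / 2.0860e+09 = 0.1438159 m
R1 = sqrt(0.1438159 * 3295.3 * 9920.9 / (3295.3 + 9920.9)) = 18.86 m

18.86 m


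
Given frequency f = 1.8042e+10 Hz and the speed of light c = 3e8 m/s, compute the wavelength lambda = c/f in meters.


lambda = c / f = 3.0000e+08 / 1.8042e+10 = 0.01663 m

0.01663 m


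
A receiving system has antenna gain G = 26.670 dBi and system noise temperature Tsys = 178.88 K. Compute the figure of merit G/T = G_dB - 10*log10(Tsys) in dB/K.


G/T = 26.670 - 10*log10(178.88) = 26.670 - 22.52562 = 4.144 dB/K

4.144 dB/K


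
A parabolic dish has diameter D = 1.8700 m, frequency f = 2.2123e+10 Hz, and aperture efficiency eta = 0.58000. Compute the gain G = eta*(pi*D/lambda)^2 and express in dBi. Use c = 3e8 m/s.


lambda = c / f = 3.0000e+08 / 2.2123e+10 = 0.01356055 m
G_linear = 0.58000 * (pi * 1.8700 / 0.01356055)^2 = 108857.0
G_dBi = 10 * log10(108857.0) = 50.37 dBi

50.37 dBi


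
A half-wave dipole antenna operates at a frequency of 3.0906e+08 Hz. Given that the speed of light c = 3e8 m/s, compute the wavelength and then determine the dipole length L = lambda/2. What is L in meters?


lambda = c / f = 3.0000e+08 / 3.0906e+08 = 0.9706853 m
L = lambda / 2 = 0.9706853 / 2 = 0.4853 m

0.4853 m


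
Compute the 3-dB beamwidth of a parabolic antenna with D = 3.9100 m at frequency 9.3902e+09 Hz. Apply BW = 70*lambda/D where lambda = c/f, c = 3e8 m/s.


lambda = c / f = 3.0000e+08 / 9.3902e+09 = 0.03194820 m
BW = 70 * 0.03194820 / 3.9100 = 0.5720 deg

0.5720 deg


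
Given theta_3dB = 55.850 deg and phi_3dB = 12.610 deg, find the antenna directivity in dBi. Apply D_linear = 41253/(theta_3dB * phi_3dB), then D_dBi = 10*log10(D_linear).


D_linear = 41253 / (55.850 * 12.610) = 58.57567
D_dBi = 10 * log10(58.57567) = 17.68 dBi

17.68 dBi


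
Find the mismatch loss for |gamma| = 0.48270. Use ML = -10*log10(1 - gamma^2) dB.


ML = -10 * log10(1 - 0.48270^2) = -10 * log10(0.76700071) = 1.152 dB

1.152 dB


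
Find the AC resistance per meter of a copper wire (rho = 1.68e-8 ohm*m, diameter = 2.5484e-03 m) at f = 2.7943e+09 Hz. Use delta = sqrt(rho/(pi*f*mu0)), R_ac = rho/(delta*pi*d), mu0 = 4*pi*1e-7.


delta = sqrt(1.68e-8 / (pi * 2.7943e+09 * 4*pi*1e-7)) = 1.234066e-06 m
R_ac = 1.68e-8 / (1.234066e-06 * pi * 2.5484e-03) = 1.700 ohm/m

1.700 ohm/m


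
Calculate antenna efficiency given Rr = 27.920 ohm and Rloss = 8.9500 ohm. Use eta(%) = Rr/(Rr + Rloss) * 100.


eta = 27.920 / (27.920 + 8.9500) * 100 = 75.73%

75.73%


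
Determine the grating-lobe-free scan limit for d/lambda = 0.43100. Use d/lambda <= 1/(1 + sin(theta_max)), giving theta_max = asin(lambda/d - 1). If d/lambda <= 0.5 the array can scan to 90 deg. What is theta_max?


lambda/d - 1 = 1/0.43100 - 1 = 1.320186 >= 1
d/lambda <= 0.5, so the array can scan to endfire without grating lobes: theta_max = 90 deg

90 deg


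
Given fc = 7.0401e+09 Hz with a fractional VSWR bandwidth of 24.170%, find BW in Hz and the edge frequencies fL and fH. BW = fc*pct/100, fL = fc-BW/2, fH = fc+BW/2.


BW = 7.0401e+09 * 24.170/100 = 1.701592e+09 Hz
fL = 7.0401e+09 - 1.701592e+09/2 = 6.189e+09 Hz
fH = 7.0401e+09 + 1.701592e+09/2 = 7.891e+09 Hz

BW=1.702e+09 Hz, fL=6.189e+09 Hz, fH=7.891e+09 Hz


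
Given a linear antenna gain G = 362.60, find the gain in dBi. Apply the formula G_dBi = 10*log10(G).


G_dBi = 10 * log10(362.60) = 25.59 dBi

25.59 dBi


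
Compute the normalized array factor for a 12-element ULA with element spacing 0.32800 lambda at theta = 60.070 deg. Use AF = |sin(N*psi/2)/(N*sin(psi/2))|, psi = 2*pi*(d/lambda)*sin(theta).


psi = 2*pi*0.32800*sin(60.070 deg) = 1.786036 rad
AF = |sin(12*1.786036/2) / (12*sin(1.786036/2))| = 0.1028

0.1028


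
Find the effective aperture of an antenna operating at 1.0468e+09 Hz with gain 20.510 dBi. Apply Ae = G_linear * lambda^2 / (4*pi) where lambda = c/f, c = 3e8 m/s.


lambda = c / f = 3.0000e+08 / 1.0468e+09 = 0.2865877 m
G_linear = 10^(20.510/10) = 112.4605
Ae = G_linear * lambda^2 / (4*pi) = 112.4605 * 0.2865877^2 / (4*pi) = 0.7350 m^2

0.7350 m^2


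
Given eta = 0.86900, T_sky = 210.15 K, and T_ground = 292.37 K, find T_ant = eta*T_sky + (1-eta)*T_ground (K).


T_ant = 0.86900 * 210.15 + (1 - 0.86900) * 292.37 = 220.9 K

220.9 K


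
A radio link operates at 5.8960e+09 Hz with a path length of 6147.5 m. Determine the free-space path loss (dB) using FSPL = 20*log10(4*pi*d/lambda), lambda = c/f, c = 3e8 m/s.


lambda = c / f = 3.0000e+08 / 5.8960e+09 = 0.05088195 m
FSPL = 20 * log10(4*pi*6147.5/0.05088195) = 123.6 dB

123.6 dB


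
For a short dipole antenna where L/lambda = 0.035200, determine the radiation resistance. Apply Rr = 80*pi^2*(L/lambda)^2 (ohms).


Rr = 80 * pi^2 * (0.035200)^2 = 80 * 9.869604 * 1.239040e-03 = 0.9783 ohm

0.9783 ohm


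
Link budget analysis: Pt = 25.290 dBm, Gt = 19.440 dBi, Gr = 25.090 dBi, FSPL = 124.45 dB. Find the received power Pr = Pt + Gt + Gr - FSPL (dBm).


Pr = 25.290 + 19.440 + 25.090 - 124.45 = -54.63 dBm

-54.63 dBm


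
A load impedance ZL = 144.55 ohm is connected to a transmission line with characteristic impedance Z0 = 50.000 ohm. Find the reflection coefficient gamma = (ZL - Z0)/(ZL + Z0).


gamma = (144.55 - 50.000) / (144.55 + 50.000) = 0.4860

0.4860


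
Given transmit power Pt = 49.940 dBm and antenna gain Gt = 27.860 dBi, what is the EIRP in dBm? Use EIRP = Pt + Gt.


EIRP = Pt + Gt = 49.940 + 27.860 = 77.80 dBm

77.80 dBm


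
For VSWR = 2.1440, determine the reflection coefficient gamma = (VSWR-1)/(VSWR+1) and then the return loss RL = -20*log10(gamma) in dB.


gamma = (2.1440 - 1) / (2.1440 + 1) = 0.3638677
RL = -20 * log10(0.3638677) = 8.781 dB

8.781 dB


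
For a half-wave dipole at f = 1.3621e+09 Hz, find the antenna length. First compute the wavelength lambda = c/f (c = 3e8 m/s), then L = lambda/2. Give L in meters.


lambda = c / f = 3.0000e+08 / 1.3621e+09 = 0.2202481 m
L = lambda / 2 = 0.2202481 / 2 = 0.1101 m

0.1101 m


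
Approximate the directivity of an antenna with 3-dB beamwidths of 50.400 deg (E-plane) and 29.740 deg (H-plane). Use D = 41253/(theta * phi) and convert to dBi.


D_linear = 41253 / (50.400 * 29.740) = 27.52226
D_dBi = 10 * log10(27.52226) = 14.40 dBi

14.40 dBi


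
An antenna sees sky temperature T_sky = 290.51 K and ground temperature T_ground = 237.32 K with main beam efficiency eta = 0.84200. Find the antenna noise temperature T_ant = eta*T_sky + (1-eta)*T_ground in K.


T_ant = 0.84200 * 290.51 + (1 - 0.84200) * 237.32 = 282.1 K

282.1 K


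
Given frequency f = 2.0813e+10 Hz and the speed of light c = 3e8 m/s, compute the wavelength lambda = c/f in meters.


lambda = c / f = 3.0000e+08 / 2.0813e+10 = 0.01441 m

0.01441 m


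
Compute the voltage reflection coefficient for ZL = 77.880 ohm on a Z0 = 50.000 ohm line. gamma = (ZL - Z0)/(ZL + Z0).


gamma = (77.880 - 50.000) / (77.880 + 50.000) = 0.2180

0.2180


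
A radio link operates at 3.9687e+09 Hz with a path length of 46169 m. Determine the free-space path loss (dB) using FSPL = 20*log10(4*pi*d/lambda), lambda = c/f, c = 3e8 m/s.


lambda = c / f = 3.0000e+08 / 3.9687e+09 = 0.07559150 m
FSPL = 20 * log10(4*pi*46169/0.07559150) = 137.7 dB

137.7 dB


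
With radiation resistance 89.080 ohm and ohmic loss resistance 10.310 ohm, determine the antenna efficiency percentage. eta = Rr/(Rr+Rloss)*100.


eta = 89.080 / (89.080 + 10.310) * 100 = 89.63%

89.63%


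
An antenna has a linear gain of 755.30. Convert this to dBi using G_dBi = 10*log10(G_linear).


G_dBi = 10 * log10(755.30) = 28.78 dBi

28.78 dBi


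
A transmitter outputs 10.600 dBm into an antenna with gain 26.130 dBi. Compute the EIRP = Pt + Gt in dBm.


EIRP = Pt + Gt = 10.600 + 26.130 = 36.73 dBm

36.73 dBm


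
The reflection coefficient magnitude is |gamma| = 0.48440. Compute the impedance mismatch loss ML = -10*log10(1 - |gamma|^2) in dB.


ML = -10 * log10(1 - 0.48440^2) = -10 * log10(0.76535664) = 1.161 dB

1.161 dB


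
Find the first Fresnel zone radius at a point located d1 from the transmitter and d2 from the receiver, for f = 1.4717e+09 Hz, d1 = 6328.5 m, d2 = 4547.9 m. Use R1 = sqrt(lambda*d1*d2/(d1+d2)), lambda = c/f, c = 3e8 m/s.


lambda = c / f = 3.0000e+08 / 1.4717e+09 = 0.2038459 m
R1 = sqrt(0.2038459 * 6328.5 * 4547.9 / (6328.5 + 4547.9)) = 23.23 m

23.23 m


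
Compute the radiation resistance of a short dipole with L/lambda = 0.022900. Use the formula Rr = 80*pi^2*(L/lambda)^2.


Rr = 80 * pi^2 * (0.022900)^2 = 80 * 9.869604 * 5.244100e-04 = 0.4141 ohm

0.4141 ohm


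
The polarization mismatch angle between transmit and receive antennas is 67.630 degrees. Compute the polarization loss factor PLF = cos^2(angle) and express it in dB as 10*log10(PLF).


PLF_linear = cos^2(67.630 deg) = 0.1448459
PLF_dB = 10 * log10(0.1448459) = -8.391 dB

-8.391 dB


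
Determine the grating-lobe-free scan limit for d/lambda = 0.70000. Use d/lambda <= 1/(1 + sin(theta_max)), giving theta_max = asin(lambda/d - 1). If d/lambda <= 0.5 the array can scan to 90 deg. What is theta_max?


lambda/d - 1 = 1/0.70000 - 1 = 0.4285714
theta_max = asin(0.4285714) = 25.38 deg

25.38 deg


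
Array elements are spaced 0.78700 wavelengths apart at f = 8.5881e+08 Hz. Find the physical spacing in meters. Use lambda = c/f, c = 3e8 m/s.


lambda = c / f = 3.0000e+08 / 8.5881e+08 = 0.3493206 m
d = 0.78700 * 0.3493206 = 0.2749 m

0.2749 m


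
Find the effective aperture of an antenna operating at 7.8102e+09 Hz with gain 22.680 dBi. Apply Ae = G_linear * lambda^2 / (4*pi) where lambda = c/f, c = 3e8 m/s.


lambda = c / f = 3.0000e+08 / 7.8102e+09 = 0.03841131 m
G_linear = 10^(22.680/10) = 185.3532
Ae = G_linear * lambda^2 / (4*pi) = 185.3532 * 0.03841131^2 / (4*pi) = 0.02176 m^2

0.02176 m^2


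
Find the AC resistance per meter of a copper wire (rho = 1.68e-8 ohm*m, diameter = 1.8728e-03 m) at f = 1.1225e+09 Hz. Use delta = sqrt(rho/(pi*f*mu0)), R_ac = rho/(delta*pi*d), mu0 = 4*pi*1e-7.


delta = sqrt(1.68e-8 / (pi * 1.1225e+09 * 4*pi*1e-7)) = 1.947070e-06 m
R_ac = 1.68e-8 / (1.947070e-06 * pi * 1.8728e-03) = 1.467 ohm/m

1.467 ohm/m


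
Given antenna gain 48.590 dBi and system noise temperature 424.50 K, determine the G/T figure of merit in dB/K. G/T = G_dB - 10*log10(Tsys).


G/T = 48.590 - 10*log10(424.50) = 48.590 - 26.27878 = 22.31 dB/K

22.31 dB/K


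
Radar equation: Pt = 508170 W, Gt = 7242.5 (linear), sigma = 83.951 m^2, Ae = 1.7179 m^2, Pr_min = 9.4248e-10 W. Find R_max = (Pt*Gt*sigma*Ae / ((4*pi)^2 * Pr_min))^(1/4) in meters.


R^4 = 508170*7242.5*83.951*1.7179 / ((4*pi)^2 * 9.4248e-10) = 3.566395e+18
R_max = 3.566395e+18^0.25 = 43457 m

43457 m


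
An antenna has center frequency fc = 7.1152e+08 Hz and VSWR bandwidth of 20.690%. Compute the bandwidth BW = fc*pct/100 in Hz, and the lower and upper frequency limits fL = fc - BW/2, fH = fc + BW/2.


BW = 7.1152e+08 * 20.690/100 = 1.472135e+08 Hz
fL = 7.1152e+08 - 1.472135e+08/2 = 6.379e+08 Hz
fH = 7.1152e+08 + 1.472135e+08/2 = 7.851e+08 Hz

BW=1.472e+08 Hz, fL=6.379e+08 Hz, fH=7.851e+08 Hz


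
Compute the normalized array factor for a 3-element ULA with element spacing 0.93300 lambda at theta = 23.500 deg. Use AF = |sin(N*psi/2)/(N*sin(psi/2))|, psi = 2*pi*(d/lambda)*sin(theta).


psi = 2*pi*0.93300*sin(23.500 deg) = 2.337552 rad
AF = |sin(3*2.337552/2) / (3*sin(2.337552/2))| = 0.1292

0.1292


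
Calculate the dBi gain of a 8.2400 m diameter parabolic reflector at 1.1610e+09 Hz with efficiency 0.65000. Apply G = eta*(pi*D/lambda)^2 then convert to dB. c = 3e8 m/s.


lambda = c / f = 3.0000e+08 / 1.1610e+09 = 0.2583979 m
G_linear = 0.65000 * (pi * 8.2400 / 0.2583979)^2 = 6523.634
G_dBi = 10 * log10(6523.634) = 38.14 dBi

38.14 dBi


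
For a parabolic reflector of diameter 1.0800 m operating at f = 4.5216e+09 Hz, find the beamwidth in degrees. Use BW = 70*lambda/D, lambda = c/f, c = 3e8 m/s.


lambda = c / f = 3.0000e+08 / 4.5216e+09 = 0.06634820 m
BW = 70 * 0.06634820 / 1.0800 = 4.300 deg

4.300 deg


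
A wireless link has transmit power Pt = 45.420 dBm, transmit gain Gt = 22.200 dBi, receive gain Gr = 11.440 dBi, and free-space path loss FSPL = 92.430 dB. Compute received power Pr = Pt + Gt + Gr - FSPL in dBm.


Pr = 45.420 + 22.200 + 11.440 - 92.430 = -13.37 dBm

-13.37 dBm


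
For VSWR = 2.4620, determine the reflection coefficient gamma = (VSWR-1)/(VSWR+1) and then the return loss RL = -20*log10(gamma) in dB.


gamma = (2.4620 - 1) / (2.4620 + 1) = 0.4222992
RL = -20 * log10(0.4222992) = 7.488 dB

7.488 dB


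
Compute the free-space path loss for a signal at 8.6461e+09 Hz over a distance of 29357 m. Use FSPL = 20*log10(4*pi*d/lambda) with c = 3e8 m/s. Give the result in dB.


lambda = c / f = 3.0000e+08 / 8.6461e+09 = 0.03469772 m
FSPL = 20 * log10(4*pi*29357/0.03469772) = 140.5 dB

140.5 dB


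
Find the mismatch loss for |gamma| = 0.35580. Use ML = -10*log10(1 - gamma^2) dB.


ML = -10 * log10(1 - 0.35580^2) = -10 * log10(0.87340636) = 0.5878 dB

0.5878 dB


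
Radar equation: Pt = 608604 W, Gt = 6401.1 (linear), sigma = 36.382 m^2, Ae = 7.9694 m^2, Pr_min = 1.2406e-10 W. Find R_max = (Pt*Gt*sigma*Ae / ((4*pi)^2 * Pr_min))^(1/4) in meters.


R^4 = 608604*6401.1*36.382*7.9694 / ((4*pi)^2 * 1.2406e-10) = 5.765674e+19
R_max = 5.765674e+19^0.25 = 87139 m

87139 m


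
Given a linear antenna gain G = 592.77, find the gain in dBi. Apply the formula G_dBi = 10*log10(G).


G_dBi = 10 * log10(592.77) = 27.73 dBi

27.73 dBi


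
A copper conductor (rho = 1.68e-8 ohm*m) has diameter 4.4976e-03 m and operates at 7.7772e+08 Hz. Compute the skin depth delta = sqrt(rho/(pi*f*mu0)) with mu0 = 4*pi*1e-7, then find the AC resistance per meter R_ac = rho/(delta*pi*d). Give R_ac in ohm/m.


delta = sqrt(1.68e-8 / (pi * 7.7772e+08 * 4*pi*1e-7)) = 2.339177e-06 m
R_ac = 1.68e-8 / (2.339177e-06 * pi * 4.4976e-03) = 0.5083 ohm/m

0.5083 ohm/m


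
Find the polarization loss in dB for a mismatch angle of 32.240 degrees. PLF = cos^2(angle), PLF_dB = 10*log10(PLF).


PLF_linear = cos^2(32.240 deg) = 0.7154131
PLF_dB = 10 * log10(0.7154131) = -1.454 dB

-1.454 dB


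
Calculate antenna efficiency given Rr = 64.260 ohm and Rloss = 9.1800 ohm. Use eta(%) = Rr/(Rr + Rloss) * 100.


eta = 64.260 / (64.260 + 9.1800) * 100 = 87.50%

87.50%


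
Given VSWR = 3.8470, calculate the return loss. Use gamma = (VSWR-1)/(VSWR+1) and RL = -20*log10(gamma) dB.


gamma = (3.8470 - 1) / (3.8470 + 1) = 0.5873736
RL = -20 * log10(0.5873736) = 4.622 dB

4.622 dB


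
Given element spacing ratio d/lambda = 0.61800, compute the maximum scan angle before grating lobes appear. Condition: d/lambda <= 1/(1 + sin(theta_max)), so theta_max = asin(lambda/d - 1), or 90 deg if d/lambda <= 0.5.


lambda/d - 1 = 1/0.61800 - 1 = 0.6181230
theta_max = asin(0.6181230) = 38.18 deg

38.18 deg


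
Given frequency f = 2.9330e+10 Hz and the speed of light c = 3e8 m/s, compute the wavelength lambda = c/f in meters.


lambda = c / f = 3.0000e+08 / 2.9330e+10 = 0.01023 m

0.01023 m


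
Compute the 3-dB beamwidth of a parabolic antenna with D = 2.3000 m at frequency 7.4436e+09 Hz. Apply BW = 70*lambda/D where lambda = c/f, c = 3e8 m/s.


lambda = c / f = 3.0000e+08 / 7.4436e+09 = 0.04030308 m
BW = 70 * 0.04030308 / 2.3000 = 1.227 deg

1.227 deg


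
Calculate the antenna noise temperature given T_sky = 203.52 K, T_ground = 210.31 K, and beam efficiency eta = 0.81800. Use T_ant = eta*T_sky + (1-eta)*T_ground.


T_ant = 0.81800 * 203.52 + (1 - 0.81800) * 210.31 = 204.8 K

204.8 K


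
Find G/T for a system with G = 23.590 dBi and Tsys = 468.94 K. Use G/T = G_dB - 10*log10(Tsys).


G/T = 23.590 - 10*log10(468.94) = 23.590 - 26.71117 = -3.121 dB/K

-3.121 dB/K


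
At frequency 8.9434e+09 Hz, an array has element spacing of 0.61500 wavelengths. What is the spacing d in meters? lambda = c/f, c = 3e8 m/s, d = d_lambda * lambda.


lambda = c / f = 3.0000e+08 / 8.9434e+09 = 0.03354429 m
d = 0.61500 * 0.03354429 = 0.02063 m

0.02063 m


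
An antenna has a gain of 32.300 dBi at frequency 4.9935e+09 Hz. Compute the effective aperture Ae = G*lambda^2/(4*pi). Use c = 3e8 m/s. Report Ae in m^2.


lambda = c / f = 3.0000e+08 / 4.9935e+09 = 0.06007810 m
G_linear = 10^(32.300/10) = 1698.244
Ae = G_linear * lambda^2 / (4*pi) = 1698.244 * 0.06007810^2 / (4*pi) = 0.4878 m^2

0.4878 m^2


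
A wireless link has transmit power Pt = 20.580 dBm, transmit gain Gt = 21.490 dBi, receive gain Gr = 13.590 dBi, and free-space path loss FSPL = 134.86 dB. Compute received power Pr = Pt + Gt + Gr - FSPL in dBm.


Pr = 20.580 + 21.490 + 13.590 - 134.86 = -79.20 dBm

-79.20 dBm


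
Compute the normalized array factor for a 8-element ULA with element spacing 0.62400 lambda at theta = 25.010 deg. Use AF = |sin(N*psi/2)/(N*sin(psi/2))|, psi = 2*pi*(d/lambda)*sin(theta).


psi = 2*pi*0.62400*sin(25.010 deg) = 1.657583 rad
AF = |sin(8*1.657583/2) / (8*sin(1.657583/2))| = 0.05769

0.05769


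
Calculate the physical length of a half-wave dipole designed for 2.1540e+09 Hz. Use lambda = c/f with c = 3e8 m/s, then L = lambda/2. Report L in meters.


lambda = c / f = 3.0000e+08 / 2.1540e+09 = 0.1392758 m
L = lambda / 2 = 0.1392758 / 2 = 0.06964 m

0.06964 m


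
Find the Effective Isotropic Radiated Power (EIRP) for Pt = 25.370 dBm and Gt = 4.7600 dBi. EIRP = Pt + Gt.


EIRP = Pt + Gt = 25.370 + 4.7600 = 30.13 dBm

30.13 dBm


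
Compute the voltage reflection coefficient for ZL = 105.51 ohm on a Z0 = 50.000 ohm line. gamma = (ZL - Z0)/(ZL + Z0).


gamma = (105.51 - 50.000) / (105.51 + 50.000) = 0.3570

0.3570


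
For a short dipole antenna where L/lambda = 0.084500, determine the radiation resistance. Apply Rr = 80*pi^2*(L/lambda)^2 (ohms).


Rr = 80 * pi^2 * (0.084500)^2 = 80 * 9.869604 * 7.140250e-03 = 5.638 ohm

5.638 ohm


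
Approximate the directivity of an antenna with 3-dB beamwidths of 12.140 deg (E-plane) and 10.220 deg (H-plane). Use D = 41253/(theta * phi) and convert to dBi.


D_linear = 41253 / (12.140 * 10.220) = 332.4956
D_dBi = 10 * log10(332.4956) = 25.22 dBi

25.22 dBi


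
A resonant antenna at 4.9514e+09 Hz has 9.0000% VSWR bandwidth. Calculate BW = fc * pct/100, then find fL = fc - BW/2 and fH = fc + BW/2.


BW = 4.9514e+09 * 9.0000/100 = 4.456260e+08 Hz
fL = 4.9514e+09 - 4.456260e+08/2 = 4.729e+09 Hz
fH = 4.9514e+09 + 4.456260e+08/2 = 5.174e+09 Hz

BW=4.456e+08 Hz, fL=4.729e+09 Hz, fH=5.174e+09 Hz


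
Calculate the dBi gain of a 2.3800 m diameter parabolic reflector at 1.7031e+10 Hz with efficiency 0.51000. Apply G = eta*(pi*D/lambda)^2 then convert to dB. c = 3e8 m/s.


lambda = c / f = 3.0000e+08 / 1.7031e+10 = 0.01761494 m
G_linear = 0.51000 * (pi * 2.3800 / 0.01761494)^2 = 91888.57
G_dBi = 10 * log10(91888.57) = 49.63 dBi

49.63 dBi


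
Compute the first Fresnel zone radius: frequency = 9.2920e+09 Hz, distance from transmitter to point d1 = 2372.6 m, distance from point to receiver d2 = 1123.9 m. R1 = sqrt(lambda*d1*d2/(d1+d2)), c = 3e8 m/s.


lambda = c / f = 3.0000e+08 / 9.2920e+09 = 0.03228584 m
R1 = sqrt(0.03228584 * 2372.6 * 1123.9 / (2372.6 + 1123.9)) = 4.962 m

4.962 m


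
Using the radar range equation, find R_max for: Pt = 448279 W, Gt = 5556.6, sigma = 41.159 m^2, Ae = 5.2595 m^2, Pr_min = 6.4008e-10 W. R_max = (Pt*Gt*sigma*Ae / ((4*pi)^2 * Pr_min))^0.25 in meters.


R^4 = 448279*5556.6*41.159*5.2595 / ((4*pi)^2 * 6.4008e-10) = 5.334735e+18
R_max = 5.334735e+18^0.25 = 48059 m

48059 m


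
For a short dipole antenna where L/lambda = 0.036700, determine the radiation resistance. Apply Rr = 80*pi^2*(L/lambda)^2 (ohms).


Rr = 80 * pi^2 * (0.036700)^2 = 80 * 9.869604 * 1.346890e-03 = 1.063 ohm

1.063 ohm


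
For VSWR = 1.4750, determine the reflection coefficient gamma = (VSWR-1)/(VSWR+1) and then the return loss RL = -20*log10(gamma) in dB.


gamma = (1.4750 - 1) / (1.4750 + 1) = 0.1919192
RL = -20 * log10(0.1919192) = 14.34 dB

14.34 dB


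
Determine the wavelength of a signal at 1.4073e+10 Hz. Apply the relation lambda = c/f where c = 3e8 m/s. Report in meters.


lambda = c / f = 3.0000e+08 / 1.4073e+10 = 0.02132 m

0.02132 m


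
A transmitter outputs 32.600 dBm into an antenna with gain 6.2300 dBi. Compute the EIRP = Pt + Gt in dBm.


EIRP = Pt + Gt = 32.600 + 6.2300 = 38.83 dBm

38.83 dBm


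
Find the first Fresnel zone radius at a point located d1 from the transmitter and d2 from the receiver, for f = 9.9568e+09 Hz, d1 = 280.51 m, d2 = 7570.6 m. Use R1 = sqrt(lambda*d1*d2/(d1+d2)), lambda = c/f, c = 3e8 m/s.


lambda = c / f = 3.0000e+08 / 9.9568e+09 = 0.03013016 m
R1 = sqrt(0.03013016 * 280.51 * 7570.6 / (280.51 + 7570.6)) = 2.855 m

2.855 m


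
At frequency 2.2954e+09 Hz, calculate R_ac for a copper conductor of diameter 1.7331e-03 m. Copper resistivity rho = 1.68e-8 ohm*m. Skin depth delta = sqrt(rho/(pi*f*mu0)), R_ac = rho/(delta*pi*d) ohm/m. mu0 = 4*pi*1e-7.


delta = sqrt(1.68e-8 / (pi * 2.2954e+09 * 4*pi*1e-7)) = 1.361588e-06 m
R_ac = 1.68e-8 / (1.361588e-06 * pi * 1.7331e-03) = 2.266 ohm/m

2.266 ohm/m


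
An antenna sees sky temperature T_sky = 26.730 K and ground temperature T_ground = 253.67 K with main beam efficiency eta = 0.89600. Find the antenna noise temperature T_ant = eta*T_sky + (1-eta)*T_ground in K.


T_ant = 0.89600 * 26.730 + (1 - 0.89600) * 253.67 = 50.33 K

50.33 K


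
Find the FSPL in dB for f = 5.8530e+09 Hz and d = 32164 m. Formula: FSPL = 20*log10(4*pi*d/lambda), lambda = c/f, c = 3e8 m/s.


lambda = c / f = 3.0000e+08 / 5.8530e+09 = 0.05125577 m
FSPL = 20 * log10(4*pi*32164/0.05125577) = 137.9 dB

137.9 dB


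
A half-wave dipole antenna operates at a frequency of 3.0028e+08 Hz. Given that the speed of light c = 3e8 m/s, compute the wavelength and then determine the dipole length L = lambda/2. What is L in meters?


lambda = c / f = 3.0000e+08 / 3.0028e+08 = 0.9990675 m
L = lambda / 2 = 0.9990675 / 2 = 0.4995 m

0.4995 m


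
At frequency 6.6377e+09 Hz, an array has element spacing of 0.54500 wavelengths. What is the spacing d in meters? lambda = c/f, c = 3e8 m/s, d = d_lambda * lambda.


lambda = c / f = 3.0000e+08 / 6.6377e+09 = 0.04519638 m
d = 0.54500 * 0.04519638 = 0.02463 m

0.02463 m


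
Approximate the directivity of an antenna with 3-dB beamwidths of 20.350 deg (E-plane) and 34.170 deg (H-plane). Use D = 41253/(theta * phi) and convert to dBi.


D_linear = 41253 / (20.350 * 34.170) = 59.32615
D_dBi = 10 * log10(59.32615) = 17.73 dBi

17.73 dBi


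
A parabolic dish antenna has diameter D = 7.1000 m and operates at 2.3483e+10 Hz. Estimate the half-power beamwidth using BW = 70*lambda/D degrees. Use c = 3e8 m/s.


lambda = c / f = 3.0000e+08 / 2.3483e+10 = 0.01277520 m
BW = 70 * 0.01277520 / 7.1000 = 0.1260 deg

0.1260 deg


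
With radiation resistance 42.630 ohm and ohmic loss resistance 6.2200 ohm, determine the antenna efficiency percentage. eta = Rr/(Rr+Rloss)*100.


eta = 42.630 / (42.630 + 6.2200) * 100 = 87.27%

87.27%


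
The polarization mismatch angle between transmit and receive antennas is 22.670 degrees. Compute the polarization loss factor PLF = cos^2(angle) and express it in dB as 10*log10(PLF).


PLF_linear = cos^2(22.670 deg) = 0.8514491
PLF_dB = 10 * log10(0.8514491) = -0.6984 dB

-0.6984 dB


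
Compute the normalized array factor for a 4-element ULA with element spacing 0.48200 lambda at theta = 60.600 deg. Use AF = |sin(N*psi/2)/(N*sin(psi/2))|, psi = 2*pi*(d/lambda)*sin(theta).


psi = 2*pi*0.48200*sin(60.600 deg) = 2.638467 rad
AF = |sin(4*2.638467/2) / (4*sin(2.638467/2))| = 0.2181

0.2181


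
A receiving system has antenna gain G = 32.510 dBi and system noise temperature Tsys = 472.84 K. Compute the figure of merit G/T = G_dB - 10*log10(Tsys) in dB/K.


G/T = 32.510 - 10*log10(472.84) = 32.510 - 26.74714 = 5.763 dB/K

5.763 dB/K


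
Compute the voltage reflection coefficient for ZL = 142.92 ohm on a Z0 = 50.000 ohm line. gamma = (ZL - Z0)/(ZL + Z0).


gamma = (142.92 - 50.000) / (142.92 + 50.000) = 0.4817

0.4817


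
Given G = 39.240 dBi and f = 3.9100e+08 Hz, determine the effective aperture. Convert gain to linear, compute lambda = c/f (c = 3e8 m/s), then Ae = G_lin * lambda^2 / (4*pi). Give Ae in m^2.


lambda = c / f = 3.0000e+08 / 3.9100e+08 = 0.7672634 m
G_linear = 10^(39.240/10) = 8394.600
Ae = G_linear * lambda^2 / (4*pi) = 8394.600 * 0.7672634^2 / (4*pi) = 393.3 m^2

393.3 m^2


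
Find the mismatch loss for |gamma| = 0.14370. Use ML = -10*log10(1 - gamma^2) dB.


ML = -10 * log10(1 - 0.14370^2) = -10 * log10(0.97935031) = 0.09062 dB

0.09062 dB


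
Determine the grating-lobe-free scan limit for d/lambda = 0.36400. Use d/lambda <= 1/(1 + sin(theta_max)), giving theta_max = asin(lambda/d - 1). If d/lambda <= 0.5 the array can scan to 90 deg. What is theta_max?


lambda/d - 1 = 1/0.36400 - 1 = 1.747253 >= 1
d/lambda <= 0.5, so the array can scan to endfire without grating lobes: theta_max = 90 deg

90 deg


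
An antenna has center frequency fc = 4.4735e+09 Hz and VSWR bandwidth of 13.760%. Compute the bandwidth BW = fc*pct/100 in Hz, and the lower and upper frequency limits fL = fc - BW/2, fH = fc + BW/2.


BW = 4.4735e+09 * 13.760/100 = 6.155536e+08 Hz
fL = 4.4735e+09 - 6.155536e+08/2 = 4.166e+09 Hz
fH = 4.4735e+09 + 6.155536e+08/2 = 4.781e+09 Hz

BW=6.156e+08 Hz, fL=4.166e+09 Hz, fH=4.781e+09 Hz


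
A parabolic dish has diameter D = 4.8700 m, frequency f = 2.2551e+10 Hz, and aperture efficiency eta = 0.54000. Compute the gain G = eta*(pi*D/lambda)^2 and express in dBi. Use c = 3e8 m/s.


lambda = c / f = 3.0000e+08 / 2.2551e+10 = 0.01330318 m
G_linear = 0.54000 * (pi * 4.8700 / 0.01330318)^2 = 714234.0
G_dBi = 10 * log10(714234.0) = 58.54 dBi

58.54 dBi


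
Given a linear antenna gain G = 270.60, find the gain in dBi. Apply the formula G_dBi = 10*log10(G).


G_dBi = 10 * log10(270.60) = 24.32 dBi

24.32 dBi


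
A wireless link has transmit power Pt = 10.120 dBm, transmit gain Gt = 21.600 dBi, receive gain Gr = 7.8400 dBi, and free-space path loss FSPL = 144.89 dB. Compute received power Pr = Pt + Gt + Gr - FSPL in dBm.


Pr = 10.120 + 21.600 + 7.8400 - 144.89 = -105.33 dBm

-105.33 dBm


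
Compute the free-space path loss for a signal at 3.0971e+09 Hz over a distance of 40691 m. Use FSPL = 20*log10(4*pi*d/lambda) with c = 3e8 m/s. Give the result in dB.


lambda = c / f = 3.0000e+08 / 3.0971e+09 = 0.09686481 m
FSPL = 20 * log10(4*pi*40691/0.09686481) = 134.5 dB

134.5 dB


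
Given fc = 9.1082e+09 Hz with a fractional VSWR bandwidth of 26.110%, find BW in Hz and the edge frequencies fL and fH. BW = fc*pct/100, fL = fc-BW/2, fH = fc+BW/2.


BW = 9.1082e+09 * 26.110/100 = 2.378151e+09 Hz
fL = 9.1082e+09 - 2.378151e+09/2 = 7.919e+09 Hz
fH = 9.1082e+09 + 2.378151e+09/2 = 1.030e+10 Hz

BW=2.378e+09 Hz, fL=7.919e+09 Hz, fH=1.030e+10 Hz


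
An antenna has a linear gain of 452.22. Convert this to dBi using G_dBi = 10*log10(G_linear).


G_dBi = 10 * log10(452.22) = 26.55 dBi

26.55 dBi


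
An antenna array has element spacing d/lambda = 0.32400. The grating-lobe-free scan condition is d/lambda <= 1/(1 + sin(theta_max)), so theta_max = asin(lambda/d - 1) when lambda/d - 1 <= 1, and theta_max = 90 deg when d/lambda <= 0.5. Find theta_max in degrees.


lambda/d - 1 = 1/0.32400 - 1 = 2.086420 >= 1
d/lambda <= 0.5, so the array can scan to endfire without grating lobes: theta_max = 90 deg

90 deg
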